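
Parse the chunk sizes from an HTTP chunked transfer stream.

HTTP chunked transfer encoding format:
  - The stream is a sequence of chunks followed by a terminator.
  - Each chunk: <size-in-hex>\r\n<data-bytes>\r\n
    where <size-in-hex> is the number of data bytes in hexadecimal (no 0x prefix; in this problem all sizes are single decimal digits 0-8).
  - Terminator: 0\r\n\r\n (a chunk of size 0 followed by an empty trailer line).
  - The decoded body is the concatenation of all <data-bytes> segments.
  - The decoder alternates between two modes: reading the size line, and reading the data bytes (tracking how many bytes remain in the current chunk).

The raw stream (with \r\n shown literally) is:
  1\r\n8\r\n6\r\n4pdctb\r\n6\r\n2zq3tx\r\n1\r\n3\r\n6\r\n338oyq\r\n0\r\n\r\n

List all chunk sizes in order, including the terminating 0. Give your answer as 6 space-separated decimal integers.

Chunk 1: stream[0..1]='1' size=0x1=1, data at stream[3..4]='8' -> body[0..1], body so far='8'
Chunk 2: stream[6..7]='6' size=0x6=6, data at stream[9..15]='4pdctb' -> body[1..7], body so far='84pdctb'
Chunk 3: stream[17..18]='6' size=0x6=6, data at stream[20..26]='2zq3tx' -> body[7..13], body so far='84pdctb2zq3tx'
Chunk 4: stream[28..29]='1' size=0x1=1, data at stream[31..32]='3' -> body[13..14], body so far='84pdctb2zq3tx3'
Chunk 5: stream[34..35]='6' size=0x6=6, data at stream[37..43]='338oyq' -> body[14..20], body so far='84pdctb2zq3tx3338oyq'
Chunk 6: stream[45..46]='0' size=0 (terminator). Final body='84pdctb2zq3tx3338oyq' (20 bytes)

Answer: 1 6 6 1 6 0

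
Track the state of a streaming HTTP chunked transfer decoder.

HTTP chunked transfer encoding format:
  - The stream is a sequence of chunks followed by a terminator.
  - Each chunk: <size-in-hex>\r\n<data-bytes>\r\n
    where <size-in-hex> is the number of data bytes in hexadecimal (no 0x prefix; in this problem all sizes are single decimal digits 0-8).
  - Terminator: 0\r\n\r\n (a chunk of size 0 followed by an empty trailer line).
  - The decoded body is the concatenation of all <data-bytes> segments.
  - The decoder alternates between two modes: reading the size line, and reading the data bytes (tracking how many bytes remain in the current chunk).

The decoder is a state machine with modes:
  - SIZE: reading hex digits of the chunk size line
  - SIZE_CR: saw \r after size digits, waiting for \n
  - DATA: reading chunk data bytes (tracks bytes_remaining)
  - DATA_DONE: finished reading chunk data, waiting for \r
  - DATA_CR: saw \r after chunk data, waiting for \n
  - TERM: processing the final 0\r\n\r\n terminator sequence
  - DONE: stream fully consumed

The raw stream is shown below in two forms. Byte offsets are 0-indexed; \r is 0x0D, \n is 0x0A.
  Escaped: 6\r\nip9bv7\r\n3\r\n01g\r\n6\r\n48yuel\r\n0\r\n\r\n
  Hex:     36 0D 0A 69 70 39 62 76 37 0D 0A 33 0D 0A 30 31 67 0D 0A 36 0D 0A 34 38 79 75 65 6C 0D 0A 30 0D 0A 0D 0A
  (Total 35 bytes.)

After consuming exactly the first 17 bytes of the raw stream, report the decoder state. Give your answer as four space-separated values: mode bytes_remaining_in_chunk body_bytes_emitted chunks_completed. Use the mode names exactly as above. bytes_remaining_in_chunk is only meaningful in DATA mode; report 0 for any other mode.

Answer: DATA_DONE 0 9 1

Derivation:
Byte 0 = '6': mode=SIZE remaining=0 emitted=0 chunks_done=0
Byte 1 = 0x0D: mode=SIZE_CR remaining=0 emitted=0 chunks_done=0
Byte 2 = 0x0A: mode=DATA remaining=6 emitted=0 chunks_done=0
Byte 3 = 'i': mode=DATA remaining=5 emitted=1 chunks_done=0
Byte 4 = 'p': mode=DATA remaining=4 emitted=2 chunks_done=0
Byte 5 = '9': mode=DATA remaining=3 emitted=3 chunks_done=0
Byte 6 = 'b': mode=DATA remaining=2 emitted=4 chunks_done=0
Byte 7 = 'v': mode=DATA remaining=1 emitted=5 chunks_done=0
Byte 8 = '7': mode=DATA_DONE remaining=0 emitted=6 chunks_done=0
Byte 9 = 0x0D: mode=DATA_CR remaining=0 emitted=6 chunks_done=0
Byte 10 = 0x0A: mode=SIZE remaining=0 emitted=6 chunks_done=1
Byte 11 = '3': mode=SIZE remaining=0 emitted=6 chunks_done=1
Byte 12 = 0x0D: mode=SIZE_CR remaining=0 emitted=6 chunks_done=1
Byte 13 = 0x0A: mode=DATA remaining=3 emitted=6 chunks_done=1
Byte 14 = '0': mode=DATA remaining=2 emitted=7 chunks_done=1
Byte 15 = '1': mode=DATA remaining=1 emitted=8 chunks_done=1
Byte 16 = 'g': mode=DATA_DONE remaining=0 emitted=9 chunks_done=1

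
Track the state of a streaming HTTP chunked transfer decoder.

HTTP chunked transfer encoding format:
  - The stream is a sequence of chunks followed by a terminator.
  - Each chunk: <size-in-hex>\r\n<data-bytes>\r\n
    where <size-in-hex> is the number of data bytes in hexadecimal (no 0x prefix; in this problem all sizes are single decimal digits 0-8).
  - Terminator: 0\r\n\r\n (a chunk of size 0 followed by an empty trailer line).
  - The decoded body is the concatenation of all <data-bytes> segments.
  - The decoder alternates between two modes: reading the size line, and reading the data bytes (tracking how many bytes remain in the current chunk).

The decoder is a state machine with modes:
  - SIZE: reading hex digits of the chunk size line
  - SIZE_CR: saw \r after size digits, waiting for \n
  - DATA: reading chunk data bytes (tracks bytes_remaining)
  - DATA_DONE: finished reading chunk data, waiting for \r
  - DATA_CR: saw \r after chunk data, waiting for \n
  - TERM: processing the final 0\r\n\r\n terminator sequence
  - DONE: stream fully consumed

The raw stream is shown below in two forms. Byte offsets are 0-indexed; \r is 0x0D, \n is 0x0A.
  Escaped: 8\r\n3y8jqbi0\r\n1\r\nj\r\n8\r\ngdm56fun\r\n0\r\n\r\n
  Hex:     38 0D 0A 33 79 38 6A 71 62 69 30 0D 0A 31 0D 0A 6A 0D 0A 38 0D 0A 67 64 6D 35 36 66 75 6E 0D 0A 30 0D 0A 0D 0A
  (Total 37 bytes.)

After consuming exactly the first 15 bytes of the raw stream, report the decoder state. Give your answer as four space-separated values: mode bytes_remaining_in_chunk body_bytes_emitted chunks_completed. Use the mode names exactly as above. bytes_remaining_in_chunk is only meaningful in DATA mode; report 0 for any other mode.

Byte 0 = '8': mode=SIZE remaining=0 emitted=0 chunks_done=0
Byte 1 = 0x0D: mode=SIZE_CR remaining=0 emitted=0 chunks_done=0
Byte 2 = 0x0A: mode=DATA remaining=8 emitted=0 chunks_done=0
Byte 3 = '3': mode=DATA remaining=7 emitted=1 chunks_done=0
Byte 4 = 'y': mode=DATA remaining=6 emitted=2 chunks_done=0
Byte 5 = '8': mode=DATA remaining=5 emitted=3 chunks_done=0
Byte 6 = 'j': mode=DATA remaining=4 emitted=4 chunks_done=0
Byte 7 = 'q': mode=DATA remaining=3 emitted=5 chunks_done=0
Byte 8 = 'b': mode=DATA remaining=2 emitted=6 chunks_done=0
Byte 9 = 'i': mode=DATA remaining=1 emitted=7 chunks_done=0
Byte 10 = '0': mode=DATA_DONE remaining=0 emitted=8 chunks_done=0
Byte 11 = 0x0D: mode=DATA_CR remaining=0 emitted=8 chunks_done=0
Byte 12 = 0x0A: mode=SIZE remaining=0 emitted=8 chunks_done=1
Byte 13 = '1': mode=SIZE remaining=0 emitted=8 chunks_done=1
Byte 14 = 0x0D: mode=SIZE_CR remaining=0 emitted=8 chunks_done=1

Answer: SIZE_CR 0 8 1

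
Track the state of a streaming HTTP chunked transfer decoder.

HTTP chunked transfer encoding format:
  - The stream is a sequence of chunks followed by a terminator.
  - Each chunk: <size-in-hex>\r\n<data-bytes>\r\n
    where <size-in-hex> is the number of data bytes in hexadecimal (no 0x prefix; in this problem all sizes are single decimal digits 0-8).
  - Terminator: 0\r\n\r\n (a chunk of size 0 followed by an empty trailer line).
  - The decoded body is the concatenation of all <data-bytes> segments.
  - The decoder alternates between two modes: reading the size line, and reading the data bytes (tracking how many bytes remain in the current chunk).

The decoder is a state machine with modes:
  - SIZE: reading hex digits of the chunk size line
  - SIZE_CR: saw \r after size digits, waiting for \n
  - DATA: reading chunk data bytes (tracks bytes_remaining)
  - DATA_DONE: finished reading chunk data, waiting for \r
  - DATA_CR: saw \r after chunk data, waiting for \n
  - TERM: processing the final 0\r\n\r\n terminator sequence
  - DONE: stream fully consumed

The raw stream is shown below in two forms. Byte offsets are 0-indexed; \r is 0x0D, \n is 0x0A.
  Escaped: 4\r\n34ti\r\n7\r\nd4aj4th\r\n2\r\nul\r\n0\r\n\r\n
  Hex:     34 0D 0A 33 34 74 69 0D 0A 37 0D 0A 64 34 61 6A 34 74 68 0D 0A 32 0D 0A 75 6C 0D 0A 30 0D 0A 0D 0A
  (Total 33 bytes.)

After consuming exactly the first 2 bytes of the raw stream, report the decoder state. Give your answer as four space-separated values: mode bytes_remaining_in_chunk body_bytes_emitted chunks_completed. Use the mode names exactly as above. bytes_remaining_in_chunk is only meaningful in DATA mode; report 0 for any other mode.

Byte 0 = '4': mode=SIZE remaining=0 emitted=0 chunks_done=0
Byte 1 = 0x0D: mode=SIZE_CR remaining=0 emitted=0 chunks_done=0

Answer: SIZE_CR 0 0 0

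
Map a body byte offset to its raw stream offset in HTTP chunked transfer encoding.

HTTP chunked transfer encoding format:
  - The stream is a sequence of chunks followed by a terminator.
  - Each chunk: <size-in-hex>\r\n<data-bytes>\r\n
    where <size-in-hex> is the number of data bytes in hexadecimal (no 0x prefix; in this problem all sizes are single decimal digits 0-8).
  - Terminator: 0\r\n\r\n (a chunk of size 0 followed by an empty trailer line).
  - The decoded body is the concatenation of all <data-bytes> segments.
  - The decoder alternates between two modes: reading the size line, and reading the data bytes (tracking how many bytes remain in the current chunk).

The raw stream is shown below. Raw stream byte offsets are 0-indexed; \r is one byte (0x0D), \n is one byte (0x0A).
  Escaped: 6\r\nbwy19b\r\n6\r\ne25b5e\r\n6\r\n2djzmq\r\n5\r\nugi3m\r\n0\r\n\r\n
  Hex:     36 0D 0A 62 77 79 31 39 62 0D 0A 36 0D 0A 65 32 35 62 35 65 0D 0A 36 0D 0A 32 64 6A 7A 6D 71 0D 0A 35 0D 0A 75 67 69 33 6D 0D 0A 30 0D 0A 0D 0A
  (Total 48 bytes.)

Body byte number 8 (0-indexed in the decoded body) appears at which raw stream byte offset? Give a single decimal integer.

Chunk 1: stream[0..1]='6' size=0x6=6, data at stream[3..9]='bwy19b' -> body[0..6], body so far='bwy19b'
Chunk 2: stream[11..12]='6' size=0x6=6, data at stream[14..20]='e25b5e' -> body[6..12], body so far='bwy19be25b5e'
Chunk 3: stream[22..23]='6' size=0x6=6, data at stream[25..31]='2djzmq' -> body[12..18], body so far='bwy19be25b5e2djzmq'
Chunk 4: stream[33..34]='5' size=0x5=5, data at stream[36..41]='ugi3m' -> body[18..23], body so far='bwy19be25b5e2djzmqugi3m'
Chunk 5: stream[43..44]='0' size=0 (terminator). Final body='bwy19be25b5e2djzmqugi3m' (23 bytes)
Body byte 8 at stream offset 16

Answer: 16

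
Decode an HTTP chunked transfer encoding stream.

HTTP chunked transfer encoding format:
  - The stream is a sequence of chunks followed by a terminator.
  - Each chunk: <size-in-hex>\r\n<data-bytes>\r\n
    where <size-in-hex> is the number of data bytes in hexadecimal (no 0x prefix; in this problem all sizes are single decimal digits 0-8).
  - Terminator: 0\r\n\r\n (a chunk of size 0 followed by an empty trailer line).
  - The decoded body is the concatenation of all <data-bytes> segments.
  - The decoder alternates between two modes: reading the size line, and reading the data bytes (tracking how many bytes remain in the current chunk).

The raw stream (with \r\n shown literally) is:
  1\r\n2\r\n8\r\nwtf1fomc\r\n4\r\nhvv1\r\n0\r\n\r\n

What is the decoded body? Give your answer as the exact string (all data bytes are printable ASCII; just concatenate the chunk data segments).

Answer: 2wtf1fomchvv1

Derivation:
Chunk 1: stream[0..1]='1' size=0x1=1, data at stream[3..4]='2' -> body[0..1], body so far='2'
Chunk 2: stream[6..7]='8' size=0x8=8, data at stream[9..17]='wtf1fomc' -> body[1..9], body so far='2wtf1fomc'
Chunk 3: stream[19..20]='4' size=0x4=4, data at stream[22..26]='hvv1' -> body[9..13], body so far='2wtf1fomchvv1'
Chunk 4: stream[28..29]='0' size=0 (terminator). Final body='2wtf1fomchvv1' (13 bytes)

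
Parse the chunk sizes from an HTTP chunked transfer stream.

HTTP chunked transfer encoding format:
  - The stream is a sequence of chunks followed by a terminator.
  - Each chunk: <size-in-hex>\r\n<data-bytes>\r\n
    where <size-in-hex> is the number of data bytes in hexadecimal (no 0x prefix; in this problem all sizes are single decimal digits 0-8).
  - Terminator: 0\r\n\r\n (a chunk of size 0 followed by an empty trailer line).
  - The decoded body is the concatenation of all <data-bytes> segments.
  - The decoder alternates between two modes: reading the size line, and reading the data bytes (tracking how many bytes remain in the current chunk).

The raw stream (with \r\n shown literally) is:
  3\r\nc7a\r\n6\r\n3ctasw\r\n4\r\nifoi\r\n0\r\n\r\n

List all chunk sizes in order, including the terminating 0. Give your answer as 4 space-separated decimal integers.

Chunk 1: stream[0..1]='3' size=0x3=3, data at stream[3..6]='c7a' -> body[0..3], body so far='c7a'
Chunk 2: stream[8..9]='6' size=0x6=6, data at stream[11..17]='3ctasw' -> body[3..9], body so far='c7a3ctasw'
Chunk 3: stream[19..20]='4' size=0x4=4, data at stream[22..26]='ifoi' -> body[9..13], body so far='c7a3ctaswifoi'
Chunk 4: stream[28..29]='0' size=0 (terminator). Final body='c7a3ctaswifoi' (13 bytes)

Answer: 3 6 4 0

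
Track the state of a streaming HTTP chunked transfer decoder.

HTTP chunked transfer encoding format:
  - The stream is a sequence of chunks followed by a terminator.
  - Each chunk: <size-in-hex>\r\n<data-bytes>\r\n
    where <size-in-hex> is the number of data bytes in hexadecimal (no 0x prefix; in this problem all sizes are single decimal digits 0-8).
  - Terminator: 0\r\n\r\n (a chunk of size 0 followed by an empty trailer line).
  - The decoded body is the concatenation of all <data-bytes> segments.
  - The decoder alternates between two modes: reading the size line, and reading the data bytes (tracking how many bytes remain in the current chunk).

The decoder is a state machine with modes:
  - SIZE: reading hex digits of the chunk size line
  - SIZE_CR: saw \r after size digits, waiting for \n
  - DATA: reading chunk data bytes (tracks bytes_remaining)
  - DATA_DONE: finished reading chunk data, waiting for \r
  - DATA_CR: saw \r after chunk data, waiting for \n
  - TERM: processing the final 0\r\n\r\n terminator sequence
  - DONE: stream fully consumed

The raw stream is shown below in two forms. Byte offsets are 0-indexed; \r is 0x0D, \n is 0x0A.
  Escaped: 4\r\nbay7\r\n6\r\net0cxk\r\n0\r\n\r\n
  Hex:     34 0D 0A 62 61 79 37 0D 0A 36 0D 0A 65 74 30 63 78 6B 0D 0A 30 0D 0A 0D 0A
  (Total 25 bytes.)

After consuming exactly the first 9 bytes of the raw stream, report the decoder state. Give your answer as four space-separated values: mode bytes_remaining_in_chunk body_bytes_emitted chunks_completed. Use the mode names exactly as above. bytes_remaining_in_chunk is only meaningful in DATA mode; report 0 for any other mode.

Byte 0 = '4': mode=SIZE remaining=0 emitted=0 chunks_done=0
Byte 1 = 0x0D: mode=SIZE_CR remaining=0 emitted=0 chunks_done=0
Byte 2 = 0x0A: mode=DATA remaining=4 emitted=0 chunks_done=0
Byte 3 = 'b': mode=DATA remaining=3 emitted=1 chunks_done=0
Byte 4 = 'a': mode=DATA remaining=2 emitted=2 chunks_done=0
Byte 5 = 'y': mode=DATA remaining=1 emitted=3 chunks_done=0
Byte 6 = '7': mode=DATA_DONE remaining=0 emitted=4 chunks_done=0
Byte 7 = 0x0D: mode=DATA_CR remaining=0 emitted=4 chunks_done=0
Byte 8 = 0x0A: mode=SIZE remaining=0 emitted=4 chunks_done=1

Answer: SIZE 0 4 1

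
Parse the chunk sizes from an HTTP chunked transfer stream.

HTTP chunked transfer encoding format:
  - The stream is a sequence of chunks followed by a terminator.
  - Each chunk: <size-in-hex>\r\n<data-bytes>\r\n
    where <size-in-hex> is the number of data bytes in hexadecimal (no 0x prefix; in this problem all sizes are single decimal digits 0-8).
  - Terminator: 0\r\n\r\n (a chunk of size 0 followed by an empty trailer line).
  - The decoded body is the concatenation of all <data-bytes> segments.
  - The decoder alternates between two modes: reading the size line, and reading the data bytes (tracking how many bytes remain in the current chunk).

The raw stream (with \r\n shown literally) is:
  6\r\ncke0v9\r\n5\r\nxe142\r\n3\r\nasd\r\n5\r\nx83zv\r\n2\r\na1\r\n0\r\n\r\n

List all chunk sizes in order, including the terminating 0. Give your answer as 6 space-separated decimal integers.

Chunk 1: stream[0..1]='6' size=0x6=6, data at stream[3..9]='cke0v9' -> body[0..6], body so far='cke0v9'
Chunk 2: stream[11..12]='5' size=0x5=5, data at stream[14..19]='xe142' -> body[6..11], body so far='cke0v9xe142'
Chunk 3: stream[21..22]='3' size=0x3=3, data at stream[24..27]='asd' -> body[11..14], body so far='cke0v9xe142asd'
Chunk 4: stream[29..30]='5' size=0x5=5, data at stream[32..37]='x83zv' -> body[14..19], body so far='cke0v9xe142asdx83zv'
Chunk 5: stream[39..40]='2' size=0x2=2, data at stream[42..44]='a1' -> body[19..21], body so far='cke0v9xe142asdx83zva1'
Chunk 6: stream[46..47]='0' size=0 (terminator). Final body='cke0v9xe142asdx83zva1' (21 bytes)

Answer: 6 5 3 5 2 0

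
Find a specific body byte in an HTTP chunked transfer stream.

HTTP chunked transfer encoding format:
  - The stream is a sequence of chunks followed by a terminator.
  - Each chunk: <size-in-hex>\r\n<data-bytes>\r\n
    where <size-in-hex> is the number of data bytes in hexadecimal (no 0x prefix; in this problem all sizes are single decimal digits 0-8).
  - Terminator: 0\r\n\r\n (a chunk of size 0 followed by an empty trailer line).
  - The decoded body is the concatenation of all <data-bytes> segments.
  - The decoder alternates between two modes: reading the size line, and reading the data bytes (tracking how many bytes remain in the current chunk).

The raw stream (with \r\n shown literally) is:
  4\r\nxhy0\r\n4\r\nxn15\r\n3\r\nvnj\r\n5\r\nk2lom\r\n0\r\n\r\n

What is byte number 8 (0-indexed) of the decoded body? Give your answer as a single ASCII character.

Chunk 1: stream[0..1]='4' size=0x4=4, data at stream[3..7]='xhy0' -> body[0..4], body so far='xhy0'
Chunk 2: stream[9..10]='4' size=0x4=4, data at stream[12..16]='xn15' -> body[4..8], body so far='xhy0xn15'
Chunk 3: stream[18..19]='3' size=0x3=3, data at stream[21..24]='vnj' -> body[8..11], body so far='xhy0xn15vnj'
Chunk 4: stream[26..27]='5' size=0x5=5, data at stream[29..34]='k2lom' -> body[11..16], body so far='xhy0xn15vnjk2lom'
Chunk 5: stream[36..37]='0' size=0 (terminator). Final body='xhy0xn15vnjk2lom' (16 bytes)
Body byte 8 = 'v'

Answer: v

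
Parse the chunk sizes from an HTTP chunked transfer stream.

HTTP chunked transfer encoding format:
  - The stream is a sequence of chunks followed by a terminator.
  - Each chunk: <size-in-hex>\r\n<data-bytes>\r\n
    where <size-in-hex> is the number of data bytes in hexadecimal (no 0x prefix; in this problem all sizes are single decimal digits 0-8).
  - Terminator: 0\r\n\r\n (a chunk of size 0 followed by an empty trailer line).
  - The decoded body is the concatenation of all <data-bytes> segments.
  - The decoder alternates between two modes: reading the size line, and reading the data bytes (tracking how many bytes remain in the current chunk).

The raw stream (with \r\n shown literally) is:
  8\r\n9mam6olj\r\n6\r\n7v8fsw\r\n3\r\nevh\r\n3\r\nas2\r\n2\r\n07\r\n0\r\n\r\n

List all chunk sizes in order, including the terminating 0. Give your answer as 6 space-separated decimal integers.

Answer: 8 6 3 3 2 0

Derivation:
Chunk 1: stream[0..1]='8' size=0x8=8, data at stream[3..11]='9mam6olj' -> body[0..8], body so far='9mam6olj'
Chunk 2: stream[13..14]='6' size=0x6=6, data at stream[16..22]='7v8fsw' -> body[8..14], body so far='9mam6olj7v8fsw'
Chunk 3: stream[24..25]='3' size=0x3=3, data at stream[27..30]='evh' -> body[14..17], body so far='9mam6olj7v8fswevh'
Chunk 4: stream[32..33]='3' size=0x3=3, data at stream[35..38]='as2' -> body[17..20], body so far='9mam6olj7v8fswevhas2'
Chunk 5: stream[40..41]='2' size=0x2=2, data at stream[43..45]='07' -> body[20..22], body so far='9mam6olj7v8fswevhas207'
Chunk 6: stream[47..48]='0' size=0 (terminator). Final body='9mam6olj7v8fswevhas207' (22 bytes)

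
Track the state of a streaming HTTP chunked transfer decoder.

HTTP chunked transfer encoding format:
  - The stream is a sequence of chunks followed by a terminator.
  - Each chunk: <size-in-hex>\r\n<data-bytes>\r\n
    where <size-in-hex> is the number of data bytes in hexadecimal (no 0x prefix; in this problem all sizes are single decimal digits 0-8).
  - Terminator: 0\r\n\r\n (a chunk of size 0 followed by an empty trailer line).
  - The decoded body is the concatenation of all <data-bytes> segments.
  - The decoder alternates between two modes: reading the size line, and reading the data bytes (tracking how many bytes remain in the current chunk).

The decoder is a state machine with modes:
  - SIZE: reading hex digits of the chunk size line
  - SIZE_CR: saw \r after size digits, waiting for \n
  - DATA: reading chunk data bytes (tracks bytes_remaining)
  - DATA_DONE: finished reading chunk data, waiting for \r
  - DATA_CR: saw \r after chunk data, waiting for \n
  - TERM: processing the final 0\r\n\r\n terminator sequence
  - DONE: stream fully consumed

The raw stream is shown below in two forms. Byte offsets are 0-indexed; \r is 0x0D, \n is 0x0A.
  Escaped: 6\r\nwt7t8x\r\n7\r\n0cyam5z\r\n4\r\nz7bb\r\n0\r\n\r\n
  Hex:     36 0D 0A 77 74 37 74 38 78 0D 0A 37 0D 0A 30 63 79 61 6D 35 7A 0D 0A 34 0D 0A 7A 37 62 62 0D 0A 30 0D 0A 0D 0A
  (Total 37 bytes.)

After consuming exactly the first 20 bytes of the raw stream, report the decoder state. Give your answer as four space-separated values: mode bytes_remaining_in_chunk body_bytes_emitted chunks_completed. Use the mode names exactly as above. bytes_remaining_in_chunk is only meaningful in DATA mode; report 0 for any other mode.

Answer: DATA 1 12 1

Derivation:
Byte 0 = '6': mode=SIZE remaining=0 emitted=0 chunks_done=0
Byte 1 = 0x0D: mode=SIZE_CR remaining=0 emitted=0 chunks_done=0
Byte 2 = 0x0A: mode=DATA remaining=6 emitted=0 chunks_done=0
Byte 3 = 'w': mode=DATA remaining=5 emitted=1 chunks_done=0
Byte 4 = 't': mode=DATA remaining=4 emitted=2 chunks_done=0
Byte 5 = '7': mode=DATA remaining=3 emitted=3 chunks_done=0
Byte 6 = 't': mode=DATA remaining=2 emitted=4 chunks_done=0
Byte 7 = '8': mode=DATA remaining=1 emitted=5 chunks_done=0
Byte 8 = 'x': mode=DATA_DONE remaining=0 emitted=6 chunks_done=0
Byte 9 = 0x0D: mode=DATA_CR remaining=0 emitted=6 chunks_done=0
Byte 10 = 0x0A: mode=SIZE remaining=0 emitted=6 chunks_done=1
Byte 11 = '7': mode=SIZE remaining=0 emitted=6 chunks_done=1
Byte 12 = 0x0D: mode=SIZE_CR remaining=0 emitted=6 chunks_done=1
Byte 13 = 0x0A: mode=DATA remaining=7 emitted=6 chunks_done=1
Byte 14 = '0': mode=DATA remaining=6 emitted=7 chunks_done=1
Byte 15 = 'c': mode=DATA remaining=5 emitted=8 chunks_done=1
Byte 16 = 'y': mode=DATA remaining=4 emitted=9 chunks_done=1
Byte 17 = 'a': mode=DATA remaining=3 emitted=10 chunks_done=1
Byte 18 = 'm': mode=DATA remaining=2 emitted=11 chunks_done=1
Byte 19 = '5': mode=DATA remaining=1 emitted=12 chunks_done=1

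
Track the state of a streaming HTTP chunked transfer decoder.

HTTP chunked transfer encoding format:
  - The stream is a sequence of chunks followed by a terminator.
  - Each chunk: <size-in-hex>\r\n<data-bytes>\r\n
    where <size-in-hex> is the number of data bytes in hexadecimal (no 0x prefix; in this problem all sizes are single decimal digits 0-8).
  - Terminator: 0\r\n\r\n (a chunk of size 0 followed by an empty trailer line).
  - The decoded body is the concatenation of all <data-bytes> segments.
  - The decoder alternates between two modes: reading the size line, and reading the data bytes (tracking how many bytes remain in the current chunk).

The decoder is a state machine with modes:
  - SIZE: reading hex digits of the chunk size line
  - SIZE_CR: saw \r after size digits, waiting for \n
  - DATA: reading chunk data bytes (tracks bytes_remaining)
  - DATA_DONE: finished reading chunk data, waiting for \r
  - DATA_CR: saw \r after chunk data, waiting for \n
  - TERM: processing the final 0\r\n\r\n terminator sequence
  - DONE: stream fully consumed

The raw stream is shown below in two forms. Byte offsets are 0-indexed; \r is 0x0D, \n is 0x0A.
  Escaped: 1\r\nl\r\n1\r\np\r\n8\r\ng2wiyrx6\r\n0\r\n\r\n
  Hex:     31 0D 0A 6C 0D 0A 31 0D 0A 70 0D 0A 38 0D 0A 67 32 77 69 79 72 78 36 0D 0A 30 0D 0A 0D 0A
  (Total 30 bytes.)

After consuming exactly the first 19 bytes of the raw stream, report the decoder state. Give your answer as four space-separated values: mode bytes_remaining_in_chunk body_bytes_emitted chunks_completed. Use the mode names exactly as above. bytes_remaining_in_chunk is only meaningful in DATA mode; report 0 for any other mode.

Byte 0 = '1': mode=SIZE remaining=0 emitted=0 chunks_done=0
Byte 1 = 0x0D: mode=SIZE_CR remaining=0 emitted=0 chunks_done=0
Byte 2 = 0x0A: mode=DATA remaining=1 emitted=0 chunks_done=0
Byte 3 = 'l': mode=DATA_DONE remaining=0 emitted=1 chunks_done=0
Byte 4 = 0x0D: mode=DATA_CR remaining=0 emitted=1 chunks_done=0
Byte 5 = 0x0A: mode=SIZE remaining=0 emitted=1 chunks_done=1
Byte 6 = '1': mode=SIZE remaining=0 emitted=1 chunks_done=1
Byte 7 = 0x0D: mode=SIZE_CR remaining=0 emitted=1 chunks_done=1
Byte 8 = 0x0A: mode=DATA remaining=1 emitted=1 chunks_done=1
Byte 9 = 'p': mode=DATA_DONE remaining=0 emitted=2 chunks_done=1
Byte 10 = 0x0D: mode=DATA_CR remaining=0 emitted=2 chunks_done=1
Byte 11 = 0x0A: mode=SIZE remaining=0 emitted=2 chunks_done=2
Byte 12 = '8': mode=SIZE remaining=0 emitted=2 chunks_done=2
Byte 13 = 0x0D: mode=SIZE_CR remaining=0 emitted=2 chunks_done=2
Byte 14 = 0x0A: mode=DATA remaining=8 emitted=2 chunks_done=2
Byte 15 = 'g': mode=DATA remaining=7 emitted=3 chunks_done=2
Byte 16 = '2': mode=DATA remaining=6 emitted=4 chunks_done=2
Byte 17 = 'w': mode=DATA remaining=5 emitted=5 chunks_done=2
Byte 18 = 'i': mode=DATA remaining=4 emitted=6 chunks_done=2

Answer: DATA 4 6 2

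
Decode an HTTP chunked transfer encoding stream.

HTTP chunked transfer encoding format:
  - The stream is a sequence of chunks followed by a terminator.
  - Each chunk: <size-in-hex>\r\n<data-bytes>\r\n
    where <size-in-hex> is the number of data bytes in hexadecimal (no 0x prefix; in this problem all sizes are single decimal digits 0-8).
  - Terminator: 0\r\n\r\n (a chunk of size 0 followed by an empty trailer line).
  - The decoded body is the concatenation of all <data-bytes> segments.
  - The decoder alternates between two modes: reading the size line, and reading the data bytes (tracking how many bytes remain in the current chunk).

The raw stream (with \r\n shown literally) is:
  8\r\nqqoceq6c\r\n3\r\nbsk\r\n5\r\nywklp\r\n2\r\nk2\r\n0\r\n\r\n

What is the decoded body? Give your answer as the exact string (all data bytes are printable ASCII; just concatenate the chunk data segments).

Answer: qqoceq6cbskywklpk2

Derivation:
Chunk 1: stream[0..1]='8' size=0x8=8, data at stream[3..11]='qqoceq6c' -> body[0..8], body so far='qqoceq6c'
Chunk 2: stream[13..14]='3' size=0x3=3, data at stream[16..19]='bsk' -> body[8..11], body so far='qqoceq6cbsk'
Chunk 3: stream[21..22]='5' size=0x5=5, data at stream[24..29]='ywklp' -> body[11..16], body so far='qqoceq6cbskywklp'
Chunk 4: stream[31..32]='2' size=0x2=2, data at stream[34..36]='k2' -> body[16..18], body so far='qqoceq6cbskywklpk2'
Chunk 5: stream[38..39]='0' size=0 (terminator). Final body='qqoceq6cbskywklpk2' (18 bytes)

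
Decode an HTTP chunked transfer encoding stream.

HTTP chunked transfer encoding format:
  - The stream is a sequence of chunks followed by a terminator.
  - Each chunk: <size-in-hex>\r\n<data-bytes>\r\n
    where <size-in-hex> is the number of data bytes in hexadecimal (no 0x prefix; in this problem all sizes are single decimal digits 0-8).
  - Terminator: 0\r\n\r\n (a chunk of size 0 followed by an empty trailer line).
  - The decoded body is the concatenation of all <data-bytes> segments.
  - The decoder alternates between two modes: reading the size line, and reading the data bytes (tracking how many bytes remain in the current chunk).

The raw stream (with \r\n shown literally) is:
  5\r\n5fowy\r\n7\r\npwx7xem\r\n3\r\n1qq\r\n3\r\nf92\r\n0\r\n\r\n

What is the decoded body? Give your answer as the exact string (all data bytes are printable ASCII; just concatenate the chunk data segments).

Answer: 5fowypwx7xem1qqf92

Derivation:
Chunk 1: stream[0..1]='5' size=0x5=5, data at stream[3..8]='5fowy' -> body[0..5], body so far='5fowy'
Chunk 2: stream[10..11]='7' size=0x7=7, data at stream[13..20]='pwx7xem' -> body[5..12], body so far='5fowypwx7xem'
Chunk 3: stream[22..23]='3' size=0x3=3, data at stream[25..28]='1qq' -> body[12..15], body so far='5fowypwx7xem1qq'
Chunk 4: stream[30..31]='3' size=0x3=3, data at stream[33..36]='f92' -> body[15..18], body so far='5fowypwx7xem1qqf92'
Chunk 5: stream[38..39]='0' size=0 (terminator). Final body='5fowypwx7xem1qqf92' (18 bytes)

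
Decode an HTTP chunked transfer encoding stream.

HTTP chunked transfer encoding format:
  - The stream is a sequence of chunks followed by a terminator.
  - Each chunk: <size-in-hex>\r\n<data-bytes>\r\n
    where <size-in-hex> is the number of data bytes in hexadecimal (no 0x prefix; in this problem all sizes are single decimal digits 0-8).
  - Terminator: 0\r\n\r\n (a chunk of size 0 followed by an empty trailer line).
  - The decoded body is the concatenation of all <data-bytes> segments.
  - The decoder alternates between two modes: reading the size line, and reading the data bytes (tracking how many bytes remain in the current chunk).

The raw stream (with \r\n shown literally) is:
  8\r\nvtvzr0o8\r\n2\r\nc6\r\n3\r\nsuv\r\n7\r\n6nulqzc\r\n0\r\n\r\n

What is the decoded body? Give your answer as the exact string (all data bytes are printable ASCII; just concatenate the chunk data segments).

Answer: vtvzr0o8c6suv6nulqzc

Derivation:
Chunk 1: stream[0..1]='8' size=0x8=8, data at stream[3..11]='vtvzr0o8' -> body[0..8], body so far='vtvzr0o8'
Chunk 2: stream[13..14]='2' size=0x2=2, data at stream[16..18]='c6' -> body[8..10], body so far='vtvzr0o8c6'
Chunk 3: stream[20..21]='3' size=0x3=3, data at stream[23..26]='suv' -> body[10..13], body so far='vtvzr0o8c6suv'
Chunk 4: stream[28..29]='7' size=0x7=7, data at stream[31..38]='6nulqzc' -> body[13..20], body so far='vtvzr0o8c6suv6nulqzc'
Chunk 5: stream[40..41]='0' size=0 (terminator). Final body='vtvzr0o8c6suv6nulqzc' (20 bytes)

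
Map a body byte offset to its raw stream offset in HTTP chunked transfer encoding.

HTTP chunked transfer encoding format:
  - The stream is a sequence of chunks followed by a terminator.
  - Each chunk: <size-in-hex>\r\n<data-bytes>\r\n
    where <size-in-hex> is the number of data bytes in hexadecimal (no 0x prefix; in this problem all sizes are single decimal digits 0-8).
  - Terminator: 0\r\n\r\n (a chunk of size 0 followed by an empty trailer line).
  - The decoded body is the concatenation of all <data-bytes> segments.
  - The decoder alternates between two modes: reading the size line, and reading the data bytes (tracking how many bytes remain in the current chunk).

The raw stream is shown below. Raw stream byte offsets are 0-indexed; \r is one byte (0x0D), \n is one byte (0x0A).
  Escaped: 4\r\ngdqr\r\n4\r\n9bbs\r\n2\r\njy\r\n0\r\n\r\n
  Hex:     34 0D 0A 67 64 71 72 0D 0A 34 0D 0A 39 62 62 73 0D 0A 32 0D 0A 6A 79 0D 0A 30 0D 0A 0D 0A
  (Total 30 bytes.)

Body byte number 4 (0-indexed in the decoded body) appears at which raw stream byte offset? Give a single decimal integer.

Chunk 1: stream[0..1]='4' size=0x4=4, data at stream[3..7]='gdqr' -> body[0..4], body so far='gdqr'
Chunk 2: stream[9..10]='4' size=0x4=4, data at stream[12..16]='9bbs' -> body[4..8], body so far='gdqr9bbs'
Chunk 3: stream[18..19]='2' size=0x2=2, data at stream[21..23]='jy' -> body[8..10], body so far='gdqr9bbsjy'
Chunk 4: stream[25..26]='0' size=0 (terminator). Final body='gdqr9bbsjy' (10 bytes)
Body byte 4 at stream offset 12

Answer: 12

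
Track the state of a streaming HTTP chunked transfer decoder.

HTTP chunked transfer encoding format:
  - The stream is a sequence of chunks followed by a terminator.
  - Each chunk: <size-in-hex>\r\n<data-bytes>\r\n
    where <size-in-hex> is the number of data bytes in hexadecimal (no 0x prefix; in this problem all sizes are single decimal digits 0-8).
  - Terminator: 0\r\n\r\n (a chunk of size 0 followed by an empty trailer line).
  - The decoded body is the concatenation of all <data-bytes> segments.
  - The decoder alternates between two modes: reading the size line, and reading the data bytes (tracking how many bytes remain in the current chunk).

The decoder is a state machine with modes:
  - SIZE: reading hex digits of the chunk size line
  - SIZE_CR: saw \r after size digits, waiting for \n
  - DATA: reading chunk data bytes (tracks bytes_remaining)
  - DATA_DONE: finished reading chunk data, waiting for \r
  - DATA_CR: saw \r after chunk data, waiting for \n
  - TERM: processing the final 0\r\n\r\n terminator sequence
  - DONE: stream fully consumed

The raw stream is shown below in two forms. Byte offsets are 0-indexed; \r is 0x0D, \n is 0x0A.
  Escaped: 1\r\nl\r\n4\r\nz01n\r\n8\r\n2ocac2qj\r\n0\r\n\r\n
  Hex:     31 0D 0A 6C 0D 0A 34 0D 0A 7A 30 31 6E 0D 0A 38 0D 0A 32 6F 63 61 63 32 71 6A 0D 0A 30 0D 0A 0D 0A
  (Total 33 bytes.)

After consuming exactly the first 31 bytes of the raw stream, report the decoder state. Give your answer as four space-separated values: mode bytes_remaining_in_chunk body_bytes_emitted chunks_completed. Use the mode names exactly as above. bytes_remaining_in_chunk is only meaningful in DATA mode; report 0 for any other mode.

Answer: TERM 0 13 3

Derivation:
Byte 0 = '1': mode=SIZE remaining=0 emitted=0 chunks_done=0
Byte 1 = 0x0D: mode=SIZE_CR remaining=0 emitted=0 chunks_done=0
Byte 2 = 0x0A: mode=DATA remaining=1 emitted=0 chunks_done=0
Byte 3 = 'l': mode=DATA_DONE remaining=0 emitted=1 chunks_done=0
Byte 4 = 0x0D: mode=DATA_CR remaining=0 emitted=1 chunks_done=0
Byte 5 = 0x0A: mode=SIZE remaining=0 emitted=1 chunks_done=1
Byte 6 = '4': mode=SIZE remaining=0 emitted=1 chunks_done=1
Byte 7 = 0x0D: mode=SIZE_CR remaining=0 emitted=1 chunks_done=1
Byte 8 = 0x0A: mode=DATA remaining=4 emitted=1 chunks_done=1
Byte 9 = 'z': mode=DATA remaining=3 emitted=2 chunks_done=1
Byte 10 = '0': mode=DATA remaining=2 emitted=3 chunks_done=1
Byte 11 = '1': mode=DATA remaining=1 emitted=4 chunks_done=1
Byte 12 = 'n': mode=DATA_DONE remaining=0 emitted=5 chunks_done=1
Byte 13 = 0x0D: mode=DATA_CR remaining=0 emitted=5 chunks_done=1
Byte 14 = 0x0A: mode=SIZE remaining=0 emitted=5 chunks_done=2
Byte 15 = '8': mode=SIZE remaining=0 emitted=5 chunks_done=2
Byte 16 = 0x0D: mode=SIZE_CR remaining=0 emitted=5 chunks_done=2
Byte 17 = 0x0A: mode=DATA remaining=8 emitted=5 chunks_done=2
Byte 18 = '2': mode=DATA remaining=7 emitted=6 chunks_done=2
Byte 19 = 'o': mode=DATA remaining=6 emitted=7 chunks_done=2
Byte 20 = 'c': mode=DATA remaining=5 emitted=8 chunks_done=2
Byte 21 = 'a': mode=DATA remaining=4 emitted=9 chunks_done=2
Byte 22 = 'c': mode=DATA remaining=3 emitted=10 chunks_done=2
Byte 23 = '2': mode=DATA remaining=2 emitted=11 chunks_done=2
Byte 24 = 'q': mode=DATA remaining=1 emitted=12 chunks_done=2
Byte 25 = 'j': mode=DATA_DONE remaining=0 emitted=13 chunks_done=2
Byte 26 = 0x0D: mode=DATA_CR remaining=0 emitted=13 chunks_done=2
Byte 27 = 0x0A: mode=SIZE remaining=0 emitted=13 chunks_done=3
Byte 28 = '0': mode=SIZE remaining=0 emitted=13 chunks_done=3
Byte 29 = 0x0D: mode=SIZE_CR remaining=0 emitted=13 chunks_done=3
Byte 30 = 0x0A: mode=TERM remaining=0 emitted=13 chunks_done=3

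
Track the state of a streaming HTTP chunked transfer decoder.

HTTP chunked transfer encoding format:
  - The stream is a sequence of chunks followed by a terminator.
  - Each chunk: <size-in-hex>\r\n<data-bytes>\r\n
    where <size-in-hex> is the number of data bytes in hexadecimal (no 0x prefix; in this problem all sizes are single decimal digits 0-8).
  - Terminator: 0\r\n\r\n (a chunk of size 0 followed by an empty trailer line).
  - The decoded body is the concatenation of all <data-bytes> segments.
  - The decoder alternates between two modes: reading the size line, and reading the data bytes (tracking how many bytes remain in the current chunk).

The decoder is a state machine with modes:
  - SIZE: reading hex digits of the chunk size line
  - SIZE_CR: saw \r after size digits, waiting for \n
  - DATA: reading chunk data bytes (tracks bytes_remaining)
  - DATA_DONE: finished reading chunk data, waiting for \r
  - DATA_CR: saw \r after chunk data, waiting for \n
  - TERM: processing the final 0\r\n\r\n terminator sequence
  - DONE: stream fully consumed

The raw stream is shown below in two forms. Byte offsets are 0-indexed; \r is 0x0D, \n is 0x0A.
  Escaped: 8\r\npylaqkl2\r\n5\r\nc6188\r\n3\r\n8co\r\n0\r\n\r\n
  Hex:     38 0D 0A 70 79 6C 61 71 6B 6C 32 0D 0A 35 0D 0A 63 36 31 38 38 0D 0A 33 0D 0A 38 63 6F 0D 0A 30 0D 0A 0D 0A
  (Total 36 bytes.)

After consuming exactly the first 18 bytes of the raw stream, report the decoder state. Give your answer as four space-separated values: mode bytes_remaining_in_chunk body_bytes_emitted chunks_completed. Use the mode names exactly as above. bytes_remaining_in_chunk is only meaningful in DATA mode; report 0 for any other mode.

Byte 0 = '8': mode=SIZE remaining=0 emitted=0 chunks_done=0
Byte 1 = 0x0D: mode=SIZE_CR remaining=0 emitted=0 chunks_done=0
Byte 2 = 0x0A: mode=DATA remaining=8 emitted=0 chunks_done=0
Byte 3 = 'p': mode=DATA remaining=7 emitted=1 chunks_done=0
Byte 4 = 'y': mode=DATA remaining=6 emitted=2 chunks_done=0
Byte 5 = 'l': mode=DATA remaining=5 emitted=3 chunks_done=0
Byte 6 = 'a': mode=DATA remaining=4 emitted=4 chunks_done=0
Byte 7 = 'q': mode=DATA remaining=3 emitted=5 chunks_done=0
Byte 8 = 'k': mode=DATA remaining=2 emitted=6 chunks_done=0
Byte 9 = 'l': mode=DATA remaining=1 emitted=7 chunks_done=0
Byte 10 = '2': mode=DATA_DONE remaining=0 emitted=8 chunks_done=0
Byte 11 = 0x0D: mode=DATA_CR remaining=0 emitted=8 chunks_done=0
Byte 12 = 0x0A: mode=SIZE remaining=0 emitted=8 chunks_done=1
Byte 13 = '5': mode=SIZE remaining=0 emitted=8 chunks_done=1
Byte 14 = 0x0D: mode=SIZE_CR remaining=0 emitted=8 chunks_done=1
Byte 15 = 0x0A: mode=DATA remaining=5 emitted=8 chunks_done=1
Byte 16 = 'c': mode=DATA remaining=4 emitted=9 chunks_done=1
Byte 17 = '6': mode=DATA remaining=3 emitted=10 chunks_done=1

Answer: DATA 3 10 1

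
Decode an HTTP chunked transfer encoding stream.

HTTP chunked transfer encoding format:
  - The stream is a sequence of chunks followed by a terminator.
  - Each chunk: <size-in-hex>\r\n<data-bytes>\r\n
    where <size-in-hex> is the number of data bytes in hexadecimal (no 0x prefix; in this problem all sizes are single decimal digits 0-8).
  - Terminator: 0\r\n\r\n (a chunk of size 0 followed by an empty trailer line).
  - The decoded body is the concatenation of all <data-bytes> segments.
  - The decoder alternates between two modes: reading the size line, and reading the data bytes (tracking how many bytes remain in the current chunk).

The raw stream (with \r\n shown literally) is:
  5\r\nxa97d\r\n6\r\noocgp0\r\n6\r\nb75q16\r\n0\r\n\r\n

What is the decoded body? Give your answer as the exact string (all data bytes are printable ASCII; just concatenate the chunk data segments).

Chunk 1: stream[0..1]='5' size=0x5=5, data at stream[3..8]='xa97d' -> body[0..5], body so far='xa97d'
Chunk 2: stream[10..11]='6' size=0x6=6, data at stream[13..19]='oocgp0' -> body[5..11], body so far='xa97doocgp0'
Chunk 3: stream[21..22]='6' size=0x6=6, data at stream[24..30]='b75q16' -> body[11..17], body so far='xa97doocgp0b75q16'
Chunk 4: stream[32..33]='0' size=0 (terminator). Final body='xa97doocgp0b75q16' (17 bytes)

Answer: xa97doocgp0b75q16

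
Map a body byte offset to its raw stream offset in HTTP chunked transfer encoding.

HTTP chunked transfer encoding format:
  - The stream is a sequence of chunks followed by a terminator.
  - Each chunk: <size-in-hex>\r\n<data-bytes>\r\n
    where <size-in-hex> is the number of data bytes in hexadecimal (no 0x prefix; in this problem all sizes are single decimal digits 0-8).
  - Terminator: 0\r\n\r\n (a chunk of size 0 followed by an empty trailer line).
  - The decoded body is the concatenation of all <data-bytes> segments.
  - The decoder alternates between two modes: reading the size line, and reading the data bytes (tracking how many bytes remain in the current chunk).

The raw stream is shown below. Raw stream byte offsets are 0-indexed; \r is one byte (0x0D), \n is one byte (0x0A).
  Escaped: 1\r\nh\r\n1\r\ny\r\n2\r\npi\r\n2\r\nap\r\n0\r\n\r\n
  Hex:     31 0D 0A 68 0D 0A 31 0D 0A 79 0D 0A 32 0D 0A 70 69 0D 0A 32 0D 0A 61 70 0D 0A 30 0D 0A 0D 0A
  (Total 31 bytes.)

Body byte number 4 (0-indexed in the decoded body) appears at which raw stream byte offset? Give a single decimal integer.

Chunk 1: stream[0..1]='1' size=0x1=1, data at stream[3..4]='h' -> body[0..1], body so far='h'
Chunk 2: stream[6..7]='1' size=0x1=1, data at stream[9..10]='y' -> body[1..2], body so far='hy'
Chunk 3: stream[12..13]='2' size=0x2=2, data at stream[15..17]='pi' -> body[2..4], body so far='hypi'
Chunk 4: stream[19..20]='2' size=0x2=2, data at stream[22..24]='ap' -> body[4..6], body so far='hypiap'
Chunk 5: stream[26..27]='0' size=0 (terminator). Final body='hypiap' (6 bytes)
Body byte 4 at stream offset 22

Answer: 22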